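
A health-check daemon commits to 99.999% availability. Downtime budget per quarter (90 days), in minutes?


Formula: allowed downtime = period * (100 - SLA) / 100
Period (quarter (90 days)) = 129600 minutes
Unavailability fraction = (100 - 99.999) / 100
Allowed downtime = 129600 * (100 - 99.999) / 100
Allowed downtime = 1.296 minutes

1.296 minutes


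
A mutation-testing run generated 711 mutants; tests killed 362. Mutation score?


Mutation score = killed / total * 100
Mutation score = 362 / 711 * 100
Mutation score = 50.91%

50.91%


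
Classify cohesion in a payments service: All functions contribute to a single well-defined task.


Reasoning: Best: single purpose
Type: Functional cohesion

Functional cohesion


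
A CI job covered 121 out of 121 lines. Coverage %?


Coverage = covered / total * 100
Coverage = 121 / 121 * 100
Coverage = 100.0%

100.0%


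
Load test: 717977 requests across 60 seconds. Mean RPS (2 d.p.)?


Formula: throughput = requests / seconds
throughput = 717977 / 60
throughput = 11966.28 requests/second

11966.28 requests/second


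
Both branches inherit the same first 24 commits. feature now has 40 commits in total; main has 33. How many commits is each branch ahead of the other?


Common ancestor: commit #24
feature commits after divergence: 40 - 24 = 16
main commits after divergence: 33 - 24 = 9
feature is 16 commits ahead of main
main is 9 commits ahead of feature

feature ahead: 16, main ahead: 9


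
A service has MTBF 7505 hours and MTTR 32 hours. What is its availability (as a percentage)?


Availability = MTBF / (MTBF + MTTR)
Availability = 7505 / (7505 + 32)
Availability = 7505 / 7537
Availability = 99.5754%

99.5754%


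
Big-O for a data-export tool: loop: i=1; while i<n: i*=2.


Reasoning: i doubles each step so iterations are log2(n)
Complexity: O(log n)

O(log n)


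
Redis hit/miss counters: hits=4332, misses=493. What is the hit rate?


Formula: hit rate = hits / (hits + misses) * 100
hit rate = 4332 / (4332 + 493) * 100
hit rate = 4332 / 4825 * 100
hit rate = 89.78%

89.78%


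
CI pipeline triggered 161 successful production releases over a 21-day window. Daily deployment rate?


Formula: deployments per day = releases / days
= 161 / 21
= 7.667 deploys/day
(equivalently, 53.67 deploys/week)

7.667 deploys/day


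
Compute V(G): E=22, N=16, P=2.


Formula: V(G) = E - N + 2P
V(G) = 22 - 16 + 2*2
V(G) = 6 + 4
V(G) = 10

10


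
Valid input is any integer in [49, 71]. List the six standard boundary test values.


Range: [49, 71]
Boundaries: just below min, min, min+1, max-1, max, just above max
Values: [48, 49, 50, 70, 71, 72]

[48, 49, 50, 70, 71, 72]


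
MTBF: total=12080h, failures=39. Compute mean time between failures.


Formula: MTBF = Total operating time / Number of failures
MTBF = 12080 / 39
MTBF = 309.74 hours

309.74 hours


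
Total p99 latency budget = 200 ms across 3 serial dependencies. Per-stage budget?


Formula: per_stage = total_budget / stages
per_stage = 200 / 3
per_stage = 66.67 ms

66.67 ms


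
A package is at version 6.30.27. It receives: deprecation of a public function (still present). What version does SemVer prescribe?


Current: 6.30.27
Change category: 'deprecation of a public function (still present)' → minor bump
SemVer rule: minor bump → increment MINOR, reset PATCH to 0 (MAJOR unchanged)
New: 6.31.0

6.31.0


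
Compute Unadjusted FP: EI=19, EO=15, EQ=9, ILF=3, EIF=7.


UFP = EI*4 + EO*5 + EQ*4 + ILF*10 + EIF*7
UFP = 19*4 + 15*5 + 9*4 + 3*10 + 7*7
UFP = 76 + 75 + 36 + 30 + 49
UFP = 266

266


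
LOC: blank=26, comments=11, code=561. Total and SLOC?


Total LOC = blank + comment + code
Total LOC = 26 + 11 + 561 = 598
SLOC (source only) = code = 561

Total LOC: 598, SLOC: 561


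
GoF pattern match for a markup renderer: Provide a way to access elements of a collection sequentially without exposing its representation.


This matches the Iterator pattern

Iterator


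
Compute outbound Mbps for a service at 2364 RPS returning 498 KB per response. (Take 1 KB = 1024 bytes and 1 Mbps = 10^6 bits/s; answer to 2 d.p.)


Formula: Mbps = payload_bytes * RPS * 8 / 1e6
Payload per request = 498 KB = 498 * 1024 = 509952 bytes
Total bytes/sec = 509952 * 2364 = 1205526528
Total bits/sec = 1205526528 * 8 = 9644212224
Mbps = 9644212224 / 1e6 = 9644.21

9644.21 Mbps


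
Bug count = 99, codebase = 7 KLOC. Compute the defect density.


Defect density = defects / KLOC
Defect density = 99 / 7
Defect density = 14.143 defects/KLOC

14.143 defects/KLOC


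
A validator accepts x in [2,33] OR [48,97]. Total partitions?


Valid ranges: [2,33] and [48,97]
Class 1: x < 2 — invalid
Class 2: 2 ≤ x ≤ 33 — valid
Class 3: 33 < x < 48 — invalid (gap between ranges)
Class 4: 48 ≤ x ≤ 97 — valid
Class 5: x > 97 — invalid
Total equivalence classes: 5

5 equivalence classes


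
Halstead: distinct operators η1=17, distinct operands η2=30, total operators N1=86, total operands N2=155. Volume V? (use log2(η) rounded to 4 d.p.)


Formula: V = N * log2(η), where N = N1 + N2 and η = η1 + η2
η = 17 + 30 = 47
N = 86 + 155 = 241
log2(47) ≈ 5.5546
V = 241 * 5.5546 = 1338.66

1338.66


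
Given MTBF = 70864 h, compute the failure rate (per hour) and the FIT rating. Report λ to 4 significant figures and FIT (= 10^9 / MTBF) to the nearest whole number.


Formula: λ = 1 / MTBF; FIT = λ × 1e9 = 1e9 / MTBF
λ = 1 / 70864 ≈ 1.411e-05 failures/hour
FIT = 1e9 / 70864 ≈ 14112 failures per 1e9 hours (nearest whole number)

λ = 1.411e-05 /h, FIT = 14112


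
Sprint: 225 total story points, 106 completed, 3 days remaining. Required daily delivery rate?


Formula: Required rate = Remaining points / Days left
Remaining = 225 - 106 = 119 points
Required rate = 119 / 3 = 39.67 points/day

39.67 points/day


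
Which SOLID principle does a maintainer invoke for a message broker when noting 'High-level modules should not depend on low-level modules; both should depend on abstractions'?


This describes the Dependency Inversion Principle (DIP)

Dependency Inversion Principle (DIP)


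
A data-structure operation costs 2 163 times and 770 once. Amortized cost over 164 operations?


Formula: Amortized cost = Total cost / Operations
Total cost = (163 * 2) + (1 * 770)
Total cost = 326 + 770 = 1096
Amortized = 1096 / 164 = 6.6829

6.6829


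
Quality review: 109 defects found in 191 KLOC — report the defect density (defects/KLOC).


Defect density = defects / KLOC
Defect density = 109 / 191
Defect density = 0.571 defects/KLOC

0.571 defects/KLOC


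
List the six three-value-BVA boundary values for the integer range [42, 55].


Range: [42, 55]
Boundaries: just below min, min, min+1, max-1, max, just above max
Values: [41, 42, 43, 54, 55, 56]

[41, 42, 43, 54, 55, 56]


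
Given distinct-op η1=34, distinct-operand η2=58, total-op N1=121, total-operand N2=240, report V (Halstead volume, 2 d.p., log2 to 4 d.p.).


Formula: V = N * log2(η), where N = N1 + N2 and η = η1 + η2
η = 34 + 58 = 92
N = 121 + 240 = 361
log2(92) ≈ 6.5236
V = 361 * 6.5236 = 2355.02

2355.02


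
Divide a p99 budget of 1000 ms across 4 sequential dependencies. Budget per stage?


Formula: per_stage = total_budget / stages
per_stage = 1000 / 4
per_stage = 250.0 ms

250.0 ms


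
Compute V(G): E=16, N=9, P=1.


Formula: V(G) = E - N + 2P
V(G) = 16 - 9 + 2*1
V(G) = 7 + 2
V(G) = 9

9


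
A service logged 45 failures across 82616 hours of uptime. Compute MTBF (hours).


Formula: MTBF = Total operating time / Number of failures
MTBF = 82616 / 45
MTBF = 1835.91 hours

1835.91 hours


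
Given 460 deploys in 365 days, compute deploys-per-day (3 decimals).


Formula: deployments per day = releases / days
= 460 / 365
= 1.26 deploys/day
(equivalently, 8.82 deploys/week)

1.26 deploys/day


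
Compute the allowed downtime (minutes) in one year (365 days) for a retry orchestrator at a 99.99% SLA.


Formula: allowed downtime = period * (100 - SLA) / 100
Period (year (365 days)) = 525600 minutes
Unavailability fraction = (100 - 99.99) / 100
Allowed downtime = 525600 * (100 - 99.99) / 100
Allowed downtime = 52.56 minutes

52.56 minutes


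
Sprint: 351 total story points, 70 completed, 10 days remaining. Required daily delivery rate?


Formula: Required rate = Remaining points / Days left
Remaining = 351 - 70 = 281 points
Required rate = 281 / 10 = 28.1 points/day

28.1 points/day


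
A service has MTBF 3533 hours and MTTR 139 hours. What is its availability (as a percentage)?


Availability = MTBF / (MTBF + MTTR)
Availability = 3533 / (3533 + 139)
Availability = 3533 / 3672
Availability = 96.2146%

96.2146%


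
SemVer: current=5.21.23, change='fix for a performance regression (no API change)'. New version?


Current: 5.21.23
Change category: 'fix for a performance regression (no API change)' → patch bump
SemVer rule: patch bump → increment PATCH (MAJOR and MINOR unchanged)
New: 5.21.24

5.21.24


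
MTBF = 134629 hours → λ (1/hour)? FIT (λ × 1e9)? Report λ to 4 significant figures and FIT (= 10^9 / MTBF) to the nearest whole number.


Formula: λ = 1 / MTBF; FIT = λ × 1e9 = 1e9 / MTBF
λ = 1 / 134629 ≈ 7.428e-06 failures/hour
FIT = 1e9 / 134629 ≈ 7428 failures per 1e9 hours (nearest whole number)

λ = 7.428e-06 /h, FIT = 7428


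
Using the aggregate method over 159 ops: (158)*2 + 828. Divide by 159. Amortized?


Formula: Amortized cost = Total cost / Operations
Total cost = (158 * 2) + (1 * 828)
Total cost = 316 + 828 = 1144
Amortized = 1144 / 159 = 7.195

7.195


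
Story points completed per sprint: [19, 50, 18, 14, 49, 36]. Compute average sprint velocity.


Formula: Avg velocity = Total points / Number of sprints
Points: [19, 50, 18, 14, 49, 36]
Sum = 19 + 50 + 18 + 14 + 49 + 36 = 186
Avg velocity = 186 / 6 = 31.0 points/sprint

31.0 points/sprint


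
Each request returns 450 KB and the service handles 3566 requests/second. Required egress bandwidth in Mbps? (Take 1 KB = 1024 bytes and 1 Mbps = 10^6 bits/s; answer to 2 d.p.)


Formula: Mbps = payload_bytes * RPS * 8 / 1e6
Payload per request = 450 KB = 450 * 1024 = 460800 bytes
Total bytes/sec = 460800 * 3566 = 1643212800
Total bits/sec = 1643212800 * 8 = 13145702400
Mbps = 13145702400 / 1e6 = 13145.7

13145.7 Mbps


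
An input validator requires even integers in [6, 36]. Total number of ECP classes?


Constraint: even integers in [6, 36]
Class 1: x < 6 — out-of-range invalid
Class 2: x in [6,36] but odd — wrong type invalid
Class 3: x in [6,36] and even — valid
Class 4: x > 36 — out-of-range invalid
Total equivalence classes: 4

4 equivalence classes


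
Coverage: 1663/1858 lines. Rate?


Coverage = covered / total * 100
Coverage = 1663 / 1858 * 100
Coverage = 89.5%

89.5%


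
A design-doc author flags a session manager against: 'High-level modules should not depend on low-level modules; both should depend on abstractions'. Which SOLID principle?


This describes the Dependency Inversion Principle (DIP)

Dependency Inversion Principle (DIP)


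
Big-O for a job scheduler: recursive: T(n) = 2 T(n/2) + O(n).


Reasoning: master theorem case 2 (merge-sort recurrence)
Complexity: O(n log n)

O(n log n)


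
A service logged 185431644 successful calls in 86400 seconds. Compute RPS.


Formula: throughput = requests / seconds
throughput = 185431644 / 86400
throughput = 2146.2 requests/second

2146.2 requests/second


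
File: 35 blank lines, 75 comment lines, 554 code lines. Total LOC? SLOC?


Total LOC = blank + comment + code
Total LOC = 35 + 75 + 554 = 664
SLOC (source only) = code = 554

Total LOC: 664, SLOC: 554


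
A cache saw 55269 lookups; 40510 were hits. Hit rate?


Formula: hit rate = hits / (hits + misses) * 100
hit rate = 40510 / (40510 + 14759) * 100
hit rate = 40510 / 55269 * 100
hit rate = 73.3%

73.3%


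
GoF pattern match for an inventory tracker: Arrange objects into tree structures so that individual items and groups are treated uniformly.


This matches the Composite pattern

Composite


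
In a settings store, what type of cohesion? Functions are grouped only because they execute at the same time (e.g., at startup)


Reasoning: Related by timing only
Type: Temporal cohesion

Temporal cohesion


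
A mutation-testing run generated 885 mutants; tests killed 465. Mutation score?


Mutation score = killed / total * 100
Mutation score = 465 / 885 * 100
Mutation score = 52.54%

52.54%


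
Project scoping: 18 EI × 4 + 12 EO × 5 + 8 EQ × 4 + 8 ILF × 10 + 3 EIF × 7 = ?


UFP = EI*4 + EO*5 + EQ*4 + ILF*10 + EIF*7
UFP = 18*4 + 12*5 + 8*4 + 8*10 + 3*7
UFP = 72 + 60 + 32 + 80 + 21
UFP = 265

265


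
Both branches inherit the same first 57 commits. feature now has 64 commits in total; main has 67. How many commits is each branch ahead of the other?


Common ancestor: commit #57
feature commits after divergence: 64 - 57 = 7
main commits after divergence: 67 - 57 = 10
feature is 7 commits ahead of main
main is 10 commits ahead of feature

feature ahead: 7, main ahead: 10


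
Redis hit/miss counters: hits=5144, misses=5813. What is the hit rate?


Formula: hit rate = hits / (hits + misses) * 100
hit rate = 5144 / (5144 + 5813) * 100
hit rate = 5144 / 10957 * 100
hit rate = 46.95%

46.95%


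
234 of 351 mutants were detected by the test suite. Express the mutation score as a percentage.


Mutation score = killed / total * 100
Mutation score = 234 / 351 * 100
Mutation score = 66.67%

66.67%


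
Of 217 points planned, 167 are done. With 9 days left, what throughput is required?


Formula: Required rate = Remaining points / Days left
Remaining = 217 - 167 = 50 points
Required rate = 50 / 9 = 5.56 points/day

5.56 points/day


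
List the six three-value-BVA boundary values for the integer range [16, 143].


Range: [16, 143]
Boundaries: just below min, min, min+1, max-1, max, just above max
Values: [15, 16, 17, 142, 143, 144]

[15, 16, 17, 142, 143, 144]


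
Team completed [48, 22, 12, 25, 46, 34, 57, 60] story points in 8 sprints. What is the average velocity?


Formula: Avg velocity = Total points / Number of sprints
Points: [48, 22, 12, 25, 46, 34, 57, 60]
Sum = 48 + 22 + 12 + 25 + 46 + 34 + 57 + 60 = 304
Avg velocity = 304 / 8 = 38.0 points/sprint

38.0 points/sprint


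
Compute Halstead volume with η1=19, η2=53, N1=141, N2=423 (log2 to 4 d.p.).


Formula: V = N * log2(η), where N = N1 + N2 and η = η1 + η2
η = 19 + 53 = 72
N = 141 + 423 = 564
log2(72) ≈ 6.1699
V = 564 * 6.1699 = 3479.82

3479.82


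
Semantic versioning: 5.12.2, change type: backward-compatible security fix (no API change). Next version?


Current: 5.12.2
Change category: 'backward-compatible security fix (no API change)' → patch bump
SemVer rule: patch bump → increment PATCH (MAJOR and MINOR unchanged)
New: 5.12.3

5.12.3


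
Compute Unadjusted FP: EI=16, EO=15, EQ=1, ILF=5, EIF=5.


UFP = EI*4 + EO*5 + EQ*4 + ILF*10 + EIF*7
UFP = 16*4 + 15*5 + 1*4 + 5*10 + 5*7
UFP = 64 + 75 + 4 + 50 + 35
UFP = 228

228


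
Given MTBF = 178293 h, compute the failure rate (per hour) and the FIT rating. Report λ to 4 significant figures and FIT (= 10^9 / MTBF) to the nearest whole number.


Formula: λ = 1 / MTBF; FIT = λ × 1e9 = 1e9 / MTBF
λ = 1 / 178293 ≈ 5.609e-06 failures/hour
FIT = 1e9 / 178293 ≈ 5609 failures per 1e9 hours (nearest whole number)

λ = 5.609e-06 /h, FIT = 5609


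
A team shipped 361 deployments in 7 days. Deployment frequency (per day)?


Formula: deployments per day = releases / days
= 361 / 7
= 51.571 deploys/day
(equivalently, 361.0 deploys/week)

51.571 deploys/day


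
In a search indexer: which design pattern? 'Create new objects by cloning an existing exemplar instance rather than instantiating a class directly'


This matches the Prototype pattern

Prototype


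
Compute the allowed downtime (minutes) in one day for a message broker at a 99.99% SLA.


Formula: allowed downtime = period * (100 - SLA) / 100
Period (day) = 1440 minutes
Unavailability fraction = (100 - 99.99) / 100
Allowed downtime = 1440 * (100 - 99.99) / 100
Allowed downtime = 0.144 minutes

0.144 minutes


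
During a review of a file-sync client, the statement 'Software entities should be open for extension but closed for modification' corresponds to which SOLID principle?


This describes the Open/Closed Principle (OCP)

Open/Closed Principle (OCP)


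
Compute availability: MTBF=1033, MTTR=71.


Availability = MTBF / (MTBF + MTTR)
Availability = 1033 / (1033 + 71)
Availability = 1033 / 1104
Availability = 93.5688%

93.5688%


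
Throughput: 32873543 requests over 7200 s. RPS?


Formula: throughput = requests / seconds
throughput = 32873543 / 7200
throughput = 4565.77 requests/second

4565.77 requests/second


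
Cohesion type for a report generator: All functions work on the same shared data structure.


Reasoning: Functions share data
Type: Communicational cohesion

Communicational cohesion


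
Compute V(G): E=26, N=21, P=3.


Formula: V(G) = E - N + 2P
V(G) = 26 - 21 + 2*3
V(G) = 5 + 6
V(G) = 11

11


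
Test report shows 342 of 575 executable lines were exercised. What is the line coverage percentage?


Coverage = covered / total * 100
Coverage = 342 / 575 * 100
Coverage = 59.48%

59.48%


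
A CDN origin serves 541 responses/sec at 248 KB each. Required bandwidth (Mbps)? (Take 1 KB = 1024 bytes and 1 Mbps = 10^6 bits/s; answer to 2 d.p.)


Formula: Mbps = payload_bytes * RPS * 8 / 1e6
Payload per request = 248 KB = 248 * 1024 = 253952 bytes
Total bytes/sec = 253952 * 541 = 137388032
Total bits/sec = 137388032 * 8 = 1099104256
Mbps = 1099104256 / 1e6 = 1099.1

1099.1 Mbps


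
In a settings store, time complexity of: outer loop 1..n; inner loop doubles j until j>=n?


Reasoning: linear outer times logarithmic inner
Complexity: O(n log n)

O(n log n)


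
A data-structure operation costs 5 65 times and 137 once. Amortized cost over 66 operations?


Formula: Amortized cost = Total cost / Operations
Total cost = (65 * 5) + (1 * 137)
Total cost = 325 + 137 = 462
Amortized = 462 / 66 = 7.0

7.0


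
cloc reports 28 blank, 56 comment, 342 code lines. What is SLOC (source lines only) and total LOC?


Total LOC = blank + comment + code
Total LOC = 28 + 56 + 342 = 426
SLOC (source only) = code = 342

Total LOC: 426, SLOC: 342


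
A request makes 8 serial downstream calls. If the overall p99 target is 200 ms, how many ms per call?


Formula: per_stage = total_budget / stages
per_stage = 200 / 8
per_stage = 25.0 ms

25.0 ms


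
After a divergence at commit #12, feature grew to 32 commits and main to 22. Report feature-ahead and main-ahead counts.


Common ancestor: commit #12
feature commits after divergence: 32 - 12 = 20
main commits after divergence: 22 - 12 = 10
feature is 20 commits ahead of main
main is 10 commits ahead of feature

feature ahead: 20, main ahead: 10


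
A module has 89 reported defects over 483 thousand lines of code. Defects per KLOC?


Defect density = defects / KLOC
Defect density = 89 / 483
Defect density = 0.184 defects/KLOC

0.184 defects/KLOC


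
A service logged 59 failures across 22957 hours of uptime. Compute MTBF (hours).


Formula: MTBF = Total operating time / Number of failures
MTBF = 22957 / 59
MTBF = 389.1 hours

389.1 hours


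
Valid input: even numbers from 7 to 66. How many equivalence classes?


Constraint: even integers in [7, 66]
Class 1: x < 7 — out-of-range invalid
Class 2: x in [7,66] but odd — wrong type invalid
Class 3: x in [7,66] and even — valid
Class 4: x > 66 — out-of-range invalid
Total equivalence classes: 4

4 equivalence classes


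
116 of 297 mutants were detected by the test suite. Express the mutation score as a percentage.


Mutation score = killed / total * 100
Mutation score = 116 / 297 * 100
Mutation score = 39.06%

39.06%


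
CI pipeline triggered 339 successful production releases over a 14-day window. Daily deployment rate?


Formula: deployments per day = releases / days
= 339 / 14
= 24.214 deploys/day
(equivalently, 169.5 deploys/week)

24.214 deploys/day


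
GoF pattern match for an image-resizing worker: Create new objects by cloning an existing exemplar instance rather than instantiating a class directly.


This matches the Prototype pattern

Prototype


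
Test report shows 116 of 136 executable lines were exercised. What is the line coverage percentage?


Coverage = covered / total * 100
Coverage = 116 / 136 * 100
Coverage = 85.29%

85.29%


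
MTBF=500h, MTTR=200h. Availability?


Availability = MTBF / (MTBF + MTTR)
Availability = 500 / (500 + 200)
Availability = 500 / 700
Availability = 71.4286%

71.4286%


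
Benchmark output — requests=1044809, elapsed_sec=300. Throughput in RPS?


Formula: throughput = requests / seconds
throughput = 1044809 / 300
throughput = 3482.7 requests/second

3482.7 requests/second


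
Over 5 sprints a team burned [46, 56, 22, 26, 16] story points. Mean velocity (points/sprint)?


Formula: Avg velocity = Total points / Number of sprints
Points: [46, 56, 22, 26, 16]
Sum = 46 + 56 + 22 + 26 + 16 = 166
Avg velocity = 166 / 5 = 33.2 points/sprint

33.2 points/sprint


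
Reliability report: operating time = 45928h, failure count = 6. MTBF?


Formula: MTBF = Total operating time / Number of failures
MTBF = 45928 / 6
MTBF = 7654.67 hours

7654.67 hours


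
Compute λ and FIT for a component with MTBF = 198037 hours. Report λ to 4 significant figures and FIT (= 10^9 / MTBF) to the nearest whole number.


Formula: λ = 1 / MTBF; FIT = λ × 1e9 = 1e9 / MTBF
λ = 1 / 198037 ≈ 5.050e-06 failures/hour
FIT = 1e9 / 198037 ≈ 5050 failures per 1e9 hours (nearest whole number)

λ = 5.050e-06 /h, FIT = 5050


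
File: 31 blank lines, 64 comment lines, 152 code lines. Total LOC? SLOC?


Total LOC = blank + comment + code
Total LOC = 31 + 64 + 152 = 247
SLOC (source only) = code = 152

Total LOC: 247, SLOC: 152


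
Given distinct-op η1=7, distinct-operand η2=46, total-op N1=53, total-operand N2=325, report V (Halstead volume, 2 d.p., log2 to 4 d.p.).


Formula: V = N * log2(η), where N = N1 + N2 and η = η1 + η2
η = 7 + 46 = 53
N = 53 + 325 = 378
log2(53) ≈ 5.7279
V = 378 * 5.7279 = 2165.15

2165.15


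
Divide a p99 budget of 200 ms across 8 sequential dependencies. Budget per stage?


Formula: per_stage = total_budget / stages
per_stage = 200 / 8
per_stage = 25.0 ms

25.0 ms


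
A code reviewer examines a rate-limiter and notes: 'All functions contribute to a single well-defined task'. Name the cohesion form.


Reasoning: Best: single purpose
Type: Functional cohesion

Functional cohesion


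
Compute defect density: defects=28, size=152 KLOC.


Defect density = defects / KLOC
Defect density = 28 / 152
Defect density = 0.184 defects/KLOC

0.184 defects/KLOC


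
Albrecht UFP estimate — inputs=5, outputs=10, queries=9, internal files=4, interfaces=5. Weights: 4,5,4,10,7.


UFP = EI*4 + EO*5 + EQ*4 + ILF*10 + EIF*7
UFP = 5*4 + 10*5 + 9*4 + 4*10 + 5*7
UFP = 20 + 50 + 36 + 40 + 35
UFP = 181

181


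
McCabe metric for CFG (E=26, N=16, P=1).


Formula: V(G) = E - N + 2P
V(G) = 26 - 16 + 2*1
V(G) = 10 + 2
V(G) = 12

12


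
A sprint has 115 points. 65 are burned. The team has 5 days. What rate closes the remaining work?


Formula: Required rate = Remaining points / Days left
Remaining = 115 - 65 = 50 points
Required rate = 50 / 5 = 10.0 points/day

10.0 points/day


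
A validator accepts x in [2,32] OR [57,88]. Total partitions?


Valid ranges: [2,32] and [57,88]
Class 1: x < 2 — invalid
Class 2: 2 ≤ x ≤ 32 — valid
Class 3: 32 < x < 57 — invalid (gap between ranges)
Class 4: 57 ≤ x ≤ 88 — valid
Class 5: x > 88 — invalid
Total equivalence classes: 5

5 equivalence classes


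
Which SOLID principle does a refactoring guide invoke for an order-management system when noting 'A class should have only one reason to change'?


This describes the Single Responsibility Principle (SRP)

Single Responsibility Principle (SRP)


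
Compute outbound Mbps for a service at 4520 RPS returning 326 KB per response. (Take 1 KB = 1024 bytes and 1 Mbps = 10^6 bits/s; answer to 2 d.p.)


Formula: Mbps = payload_bytes * RPS * 8 / 1e6
Payload per request = 326 KB = 326 * 1024 = 333824 bytes
Total bytes/sec = 333824 * 4520 = 1508884480
Total bits/sec = 1508884480 * 8 = 12071075840
Mbps = 12071075840 / 1e6 = 12071.08

12071.08 Mbps


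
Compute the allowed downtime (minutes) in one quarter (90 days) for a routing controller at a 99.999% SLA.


Formula: allowed downtime = period * (100 - SLA) / 100
Period (quarter (90 days)) = 129600 minutes
Unavailability fraction = (100 - 99.999) / 100
Allowed downtime = 129600 * (100 - 99.999) / 100
Allowed downtime = 1.296 minutes

1.296 minutes


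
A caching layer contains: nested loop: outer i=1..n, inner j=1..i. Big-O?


Reasoning: triangle: n(n+1)/2 ~ n^2/2
Complexity: O(n^2)

O(n^2)


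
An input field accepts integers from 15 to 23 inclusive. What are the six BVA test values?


Range: [15, 23]
Boundaries: just below min, min, min+1, max-1, max, just above max
Values: [14, 15, 16, 22, 23, 24]

[14, 15, 16, 22, 23, 24]


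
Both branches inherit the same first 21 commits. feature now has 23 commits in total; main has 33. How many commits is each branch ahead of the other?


Common ancestor: commit #21
feature commits after divergence: 23 - 21 = 2
main commits after divergence: 33 - 21 = 12
feature is 2 commits ahead of main
main is 12 commits ahead of feature

feature ahead: 2, main ahead: 12


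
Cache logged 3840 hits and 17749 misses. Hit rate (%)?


Formula: hit rate = hits / (hits + misses) * 100
hit rate = 3840 / (3840 + 17749) * 100
hit rate = 3840 / 21589 * 100
hit rate = 17.79%

17.79%


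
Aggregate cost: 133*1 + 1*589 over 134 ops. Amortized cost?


Formula: Amortized cost = Total cost / Operations
Total cost = (133 * 1) + (1 * 589)
Total cost = 133 + 589 = 722
Amortized = 722 / 134 = 5.3881

5.3881


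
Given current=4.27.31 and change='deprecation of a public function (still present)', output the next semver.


Current: 4.27.31
Change category: 'deprecation of a public function (still present)' → minor bump
SemVer rule: minor bump → increment MINOR, reset PATCH to 0 (MAJOR unchanged)
New: 4.28.0

4.28.0


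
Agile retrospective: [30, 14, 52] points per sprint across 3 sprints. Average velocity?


Formula: Avg velocity = Total points / Number of sprints
Points: [30, 14, 52]
Sum = 30 + 14 + 52 = 96
Avg velocity = 96 / 3 = 32.0 points/sprint

32.0 points/sprint


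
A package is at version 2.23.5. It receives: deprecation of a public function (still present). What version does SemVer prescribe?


Current: 2.23.5
Change category: 'deprecation of a public function (still present)' → minor bump
SemVer rule: minor bump → increment MINOR, reset PATCH to 0 (MAJOR unchanged)
New: 2.24.0

2.24.0


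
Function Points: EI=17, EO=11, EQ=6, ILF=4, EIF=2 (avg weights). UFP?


UFP = EI*4 + EO*5 + EQ*4 + ILF*10 + EIF*7
UFP = 17*4 + 11*5 + 6*4 + 4*10 + 2*7
UFP = 68 + 55 + 24 + 40 + 14
UFP = 201

201


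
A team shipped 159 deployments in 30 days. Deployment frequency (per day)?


Formula: deployments per day = releases / days
= 159 / 30
= 5.3 deploys/day
(equivalently, 37.1 deploys/week)

5.3 deploys/day


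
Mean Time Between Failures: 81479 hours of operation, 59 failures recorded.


Formula: MTBF = Total operating time / Number of failures
MTBF = 81479 / 59
MTBF = 1381.0 hours

1381.0 hours


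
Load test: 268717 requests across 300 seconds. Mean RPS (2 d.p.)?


Formula: throughput = requests / seconds
throughput = 268717 / 300
throughput = 895.72 requests/second

895.72 requests/second


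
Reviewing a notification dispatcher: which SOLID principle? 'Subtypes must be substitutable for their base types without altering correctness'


This describes the Liskov Substitution Principle (LSP)

Liskov Substitution Principle (LSP)


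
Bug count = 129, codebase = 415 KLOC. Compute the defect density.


Defect density = defects / KLOC
Defect density = 129 / 415
Defect density = 0.311 defects/KLOC

0.311 defects/KLOC


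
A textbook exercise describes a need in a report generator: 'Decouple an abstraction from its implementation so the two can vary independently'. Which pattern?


This matches the Bridge pattern

Bridge


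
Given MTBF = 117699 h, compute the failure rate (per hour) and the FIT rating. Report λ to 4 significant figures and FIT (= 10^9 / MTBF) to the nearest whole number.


Formula: λ = 1 / MTBF; FIT = λ × 1e9 = 1e9 / MTBF
λ = 1 / 117699 ≈ 8.496e-06 failures/hour
FIT = 1e9 / 117699 ≈ 8496 failures per 1e9 hours (nearest whole number)

λ = 8.496e-06 /h, FIT = 8496


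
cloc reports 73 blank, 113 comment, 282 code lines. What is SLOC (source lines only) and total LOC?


Total LOC = blank + comment + code
Total LOC = 73 + 113 + 282 = 468
SLOC (source only) = code = 282

Total LOC: 468, SLOC: 282


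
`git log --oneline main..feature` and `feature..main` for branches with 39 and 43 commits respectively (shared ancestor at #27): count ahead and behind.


Common ancestor: commit #27
feature commits after divergence: 39 - 27 = 12
main commits after divergence: 43 - 27 = 16
feature is 12 commits ahead of main
main is 16 commits ahead of feature

feature ahead: 12, main ahead: 16


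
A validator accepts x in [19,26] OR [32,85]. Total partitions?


Valid ranges: [19,26] and [32,85]
Class 1: x < 19 — invalid
Class 2: 19 ≤ x ≤ 26 — valid
Class 3: 26 < x < 32 — invalid (gap between ranges)
Class 4: 32 ≤ x ≤ 85 — valid
Class 5: x > 85 — invalid
Total equivalence classes: 5

5 equivalence classes


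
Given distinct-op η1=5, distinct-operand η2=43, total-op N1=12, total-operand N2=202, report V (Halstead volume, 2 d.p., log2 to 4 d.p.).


Formula: V = N * log2(η), where N = N1 + N2 and η = η1 + η2
η = 5 + 43 = 48
N = 12 + 202 = 214
log2(48) ≈ 5.5850
V = 214 * 5.5850 = 1195.19

1195.19


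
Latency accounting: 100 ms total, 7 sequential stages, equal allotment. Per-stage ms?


Formula: per_stage = total_budget / stages
per_stage = 100 / 7
per_stage = 14.29 ms

14.29 ms


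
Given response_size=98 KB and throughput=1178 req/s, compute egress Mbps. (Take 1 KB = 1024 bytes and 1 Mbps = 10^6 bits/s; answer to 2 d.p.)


Formula: Mbps = payload_bytes * RPS * 8 / 1e6
Payload per request = 98 KB = 98 * 1024 = 100352 bytes
Total bytes/sec = 100352 * 1178 = 118214656
Total bits/sec = 118214656 * 8 = 945717248
Mbps = 945717248 / 1e6 = 945.72

945.72 Mbps


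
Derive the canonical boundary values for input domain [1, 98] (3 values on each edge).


Range: [1, 98]
Boundaries: just below min, min, min+1, max-1, max, just above max
Values: [0, 1, 2, 97, 98, 99]

[0, 1, 2, 97, 98, 99]


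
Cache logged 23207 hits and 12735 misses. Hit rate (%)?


Formula: hit rate = hits / (hits + misses) * 100
hit rate = 23207 / (23207 + 12735) * 100
hit rate = 23207 / 35942 * 100
hit rate = 64.57%

64.57%


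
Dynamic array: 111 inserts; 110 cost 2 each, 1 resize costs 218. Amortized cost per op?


Formula: Amortized cost = Total cost / Operations
Total cost = (110 * 2) + (1 * 218)
Total cost = 220 + 218 = 438
Amortized = 438 / 111 = 3.9459

3.9459


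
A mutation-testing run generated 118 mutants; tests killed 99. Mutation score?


Mutation score = killed / total * 100
Mutation score = 99 / 118 * 100
Mutation score = 83.9%

83.9%


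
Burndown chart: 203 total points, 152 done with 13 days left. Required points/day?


Formula: Required rate = Remaining points / Days left
Remaining = 203 - 152 = 51 points
Required rate = 51 / 13 = 3.92 points/day

3.92 points/day


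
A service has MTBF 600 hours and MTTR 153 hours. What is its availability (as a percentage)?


Availability = MTBF / (MTBF + MTTR)
Availability = 600 / (600 + 153)
Availability = 600 / 753
Availability = 79.6813%

79.6813%


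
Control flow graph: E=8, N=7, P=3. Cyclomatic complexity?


Formula: V(G) = E - N + 2P
V(G) = 8 - 7 + 2*3
V(G) = 1 + 6
V(G) = 7

7


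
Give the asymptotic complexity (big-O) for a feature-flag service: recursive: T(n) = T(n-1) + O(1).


Reasoning: linear recursion with constant work per frame
Complexity: O(n)

O(n)


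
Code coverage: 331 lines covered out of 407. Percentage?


Coverage = covered / total * 100
Coverage = 331 / 407 * 100
Coverage = 81.33%

81.33%


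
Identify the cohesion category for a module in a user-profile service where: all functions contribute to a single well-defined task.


Reasoning: Best: single purpose
Type: Functional cohesion

Functional cohesion


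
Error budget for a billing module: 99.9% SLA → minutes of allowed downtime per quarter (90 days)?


Formula: allowed downtime = period * (100 - SLA) / 100
Period (quarter (90 days)) = 129600 minutes
Unavailability fraction = (100 - 99.9) / 100
Allowed downtime = 129600 * (100 - 99.9) / 100
Allowed downtime = 129.6 minutes

129.6 minutes


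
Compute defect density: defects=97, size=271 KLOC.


Defect density = defects / KLOC
Defect density = 97 / 271
Defect density = 0.358 defects/KLOC

0.358 defects/KLOC


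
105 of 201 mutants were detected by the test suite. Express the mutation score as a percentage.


Mutation score = killed / total * 100
Mutation score = 105 / 201 * 100
Mutation score = 52.24%

52.24%


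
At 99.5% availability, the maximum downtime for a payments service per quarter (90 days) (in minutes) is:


Formula: allowed downtime = period * (100 - SLA) / 100
Period (quarter (90 days)) = 129600 minutes
Unavailability fraction = (100 - 99.5) / 100
Allowed downtime = 129600 * (100 - 99.5) / 100
Allowed downtime = 648.0 minutes

648.0 minutes


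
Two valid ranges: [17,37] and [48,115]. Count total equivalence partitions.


Valid ranges: [17,37] and [48,115]
Class 1: x < 17 — invalid
Class 2: 17 ≤ x ≤ 37 — valid
Class 3: 37 < x < 48 — invalid (gap between ranges)
Class 4: 48 ≤ x ≤ 115 — valid
Class 5: x > 115 — invalid
Total equivalence classes: 5

5 equivalence classes


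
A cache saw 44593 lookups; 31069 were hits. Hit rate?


Formula: hit rate = hits / (hits + misses) * 100
hit rate = 31069 / (31069 + 13524) * 100
hit rate = 31069 / 44593 * 100
hit rate = 69.67%

69.67%


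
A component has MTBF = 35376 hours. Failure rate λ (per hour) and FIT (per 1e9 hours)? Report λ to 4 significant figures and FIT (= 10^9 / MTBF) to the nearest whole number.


Formula: λ = 1 / MTBF; FIT = λ × 1e9 = 1e9 / MTBF
λ = 1 / 35376 ≈ 2.827e-05 failures/hour
FIT = 1e9 / 35376 ≈ 28268 failures per 1e9 hours (nearest whole number)

λ = 2.827e-05 /h, FIT = 28268


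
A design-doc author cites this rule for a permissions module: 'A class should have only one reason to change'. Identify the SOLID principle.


This describes the Single Responsibility Principle (SRP)

Single Responsibility Principle (SRP)


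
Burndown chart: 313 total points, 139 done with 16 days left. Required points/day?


Formula: Required rate = Remaining points / Days left
Remaining = 313 - 139 = 174 points
Required rate = 174 / 16 = 10.88 points/day

10.88 points/day


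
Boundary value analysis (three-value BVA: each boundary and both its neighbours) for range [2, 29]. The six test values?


Range: [2, 29]
Boundaries: just below min, min, min+1, max-1, max, just above max
Values: [1, 2, 3, 28, 29, 30]

[1, 2, 3, 28, 29, 30]


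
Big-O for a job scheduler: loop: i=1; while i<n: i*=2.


Reasoning: i doubles each step so iterations are log2(n)
Complexity: O(log n)

O(log n)


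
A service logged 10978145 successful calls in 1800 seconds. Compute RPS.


Formula: throughput = requests / seconds
throughput = 10978145 / 1800
throughput = 6098.97 requests/second

6098.97 requests/second


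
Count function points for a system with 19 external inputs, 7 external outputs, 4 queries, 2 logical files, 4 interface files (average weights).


UFP = EI*4 + EO*5 + EQ*4 + ILF*10 + EIF*7
UFP = 19*4 + 7*5 + 4*4 + 2*10 + 4*7
UFP = 76 + 35 + 16 + 20 + 28
UFP = 175

175


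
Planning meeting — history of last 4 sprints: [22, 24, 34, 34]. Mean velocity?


Formula: Avg velocity = Total points / Number of sprints
Points: [22, 24, 34, 34]
Sum = 22 + 24 + 34 + 34 = 114
Avg velocity = 114 / 4 = 28.5 points/sprint

28.5 points/sprint


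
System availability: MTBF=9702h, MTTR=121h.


Availability = MTBF / (MTBF + MTTR)
Availability = 9702 / (9702 + 121)
Availability = 9702 / 9823
Availability = 98.7682%

98.7682%


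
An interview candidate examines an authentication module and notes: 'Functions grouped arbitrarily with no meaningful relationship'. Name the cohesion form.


Reasoning: Worst: random grouping
Type: Coincidental cohesion

Coincidental cohesion


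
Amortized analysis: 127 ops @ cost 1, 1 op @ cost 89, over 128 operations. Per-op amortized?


Formula: Amortized cost = Total cost / Operations
Total cost = (127 * 1) + (1 * 89)
Total cost = 127 + 89 = 216
Amortized = 216 / 128 = 1.6875

1.6875


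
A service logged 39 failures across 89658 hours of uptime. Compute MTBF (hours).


Formula: MTBF = Total operating time / Number of failures
MTBF = 89658 / 39
MTBF = 2298.92 hours

2298.92 hours


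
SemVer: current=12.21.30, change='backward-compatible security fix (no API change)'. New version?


Current: 12.21.30
Change category: 'backward-compatible security fix (no API change)' → patch bump
SemVer rule: patch bump → increment PATCH (MAJOR and MINOR unchanged)
New: 12.21.31

12.21.31


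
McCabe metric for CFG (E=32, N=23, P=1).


Formula: V(G) = E - N + 2P
V(G) = 32 - 23 + 2*1
V(G) = 9 + 2
V(G) = 11

11


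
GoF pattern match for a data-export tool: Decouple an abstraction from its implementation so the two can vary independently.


This matches the Bridge pattern

Bridge


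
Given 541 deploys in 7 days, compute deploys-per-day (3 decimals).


Formula: deployments per day = releases / days
= 541 / 7
= 77.286 deploys/day
(equivalently, 541.0 deploys/week)

77.286 deploys/day


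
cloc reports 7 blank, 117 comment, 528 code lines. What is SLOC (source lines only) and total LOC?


Total LOC = blank + comment + code
Total LOC = 7 + 117 + 528 = 652
SLOC (source only) = code = 528

Total LOC: 652, SLOC: 528


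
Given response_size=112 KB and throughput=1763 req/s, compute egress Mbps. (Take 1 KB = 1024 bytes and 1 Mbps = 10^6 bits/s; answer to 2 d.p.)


Formula: Mbps = payload_bytes * RPS * 8 / 1e6
Payload per request = 112 KB = 112 * 1024 = 114688 bytes
Total bytes/sec = 114688 * 1763 = 202194944
Total bits/sec = 202194944 * 8 = 1617559552
Mbps = 1617559552 / 1e6 = 1617.56

1617.56 Mbps


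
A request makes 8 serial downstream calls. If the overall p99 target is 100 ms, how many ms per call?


Formula: per_stage = total_budget / stages
per_stage = 100 / 8
per_stage = 12.5 ms

12.5 ms


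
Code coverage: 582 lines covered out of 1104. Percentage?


Coverage = covered / total * 100
Coverage = 582 / 1104 * 100
Coverage = 52.72%

52.72%


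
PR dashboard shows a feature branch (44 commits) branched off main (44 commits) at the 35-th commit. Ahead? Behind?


Common ancestor: commit #35
feature commits after divergence: 44 - 35 = 9
main commits after divergence: 44 - 35 = 9
feature is 9 commits ahead of main
main is 9 commits ahead of feature

feature ahead: 9, main ahead: 9
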